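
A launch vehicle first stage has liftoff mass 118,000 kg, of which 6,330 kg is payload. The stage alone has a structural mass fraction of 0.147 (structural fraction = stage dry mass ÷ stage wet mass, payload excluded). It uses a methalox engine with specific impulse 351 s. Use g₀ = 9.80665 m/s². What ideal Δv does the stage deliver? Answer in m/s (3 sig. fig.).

Δv ≈ 5670 m/s

Stage wet mass = m₀ − payload = 118,000 − 6,330 = 111,670 kg.
Stage dry mass = ε × stage wet mass = 0.147 × 111,670 = 16,415.5 kg.
Burnout mass m_f = stage dry + payload = 16,415.5 + 6,330 = 22,745.5 kg.
v_e = Isp · g₀ = 351 × 9.80665 = 3442.1 m/s.
By the Tsiolkovsky rocket equation, Δv = v_e · ln(118,000/22,745.5) = 3442.1 × ln(5.188) = 3442.1 × 1.6463 ≈ 5667 m/s.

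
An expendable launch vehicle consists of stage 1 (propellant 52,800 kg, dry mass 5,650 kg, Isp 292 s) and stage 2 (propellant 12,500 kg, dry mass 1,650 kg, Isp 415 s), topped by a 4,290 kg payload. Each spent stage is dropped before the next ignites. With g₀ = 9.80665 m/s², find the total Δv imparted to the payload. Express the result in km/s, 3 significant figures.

Δv ≈ 7.93 km/s

Ignition mass of stage 1 = 52,800+5,650 + 12,500+1,650 + 4,290 = 76,890 kg.
Stage 1: m₀ = 76,890 kg, m_f = 76,890 − 52,800 = 24,090 kg; Δv = 292×9.80665×ln(3.192) = 2863.5×1.1606 ≈ 3323 m/s.
Stage 2: m₀ = 18,440 kg, m_f = 18,440 − 12,500 = 5,940 kg; Δv = 415×9.80665×ln(3.104) = 4069.8×1.1328 ≈ 4610 m/s.
Total Δv = 3323 + 4610 = 7933 m/s.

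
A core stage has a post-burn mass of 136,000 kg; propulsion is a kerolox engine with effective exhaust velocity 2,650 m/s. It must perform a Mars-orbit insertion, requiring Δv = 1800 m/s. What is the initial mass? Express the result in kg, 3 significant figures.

Using Δv = v_e ln(m₀/m_f): m₀/m_f = exp(Δv / v_e) = exp(1800 / 2650.0) = exp(0.6792) = 1.9724.
m₀ = m_f × 1.9724 = 136,000 × 1.9724 = 268,246 kg.

initial mass ≈ 268000 kg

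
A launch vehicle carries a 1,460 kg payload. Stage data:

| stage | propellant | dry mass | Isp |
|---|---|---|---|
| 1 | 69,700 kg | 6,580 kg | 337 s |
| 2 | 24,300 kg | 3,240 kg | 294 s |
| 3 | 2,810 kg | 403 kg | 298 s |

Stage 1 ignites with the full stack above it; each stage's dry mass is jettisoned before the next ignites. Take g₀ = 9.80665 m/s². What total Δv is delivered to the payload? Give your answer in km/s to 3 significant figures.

Δv ≈ 10.1 km/s

Ignition mass of stage 1 = 69,700+6,580 + 24,300+3,240 + 2,810+403 + 1,460 = 108,493 kg.
Stage 1: m₀ = 108,493 kg, m_f = 108,493 − 69,700 = 38,793 kg; Δv = 337×9.80665×ln(2.797) = 3304.8×1.0284 ≈ 3399 m/s.
Stage 2: m₀ = 32,213 kg, m_f = 32,213 − 24,300 = 7,913 kg; Δv = 294×9.80665×ln(4.071) = 2883.2×1.4039 ≈ 4048 m/s.
Stage 3: m₀ = 4,673 kg, m_f = 4,673 − 2,810 = 1,863 kg; Δv = 298×9.80665×ln(2.508) = 2922.4×0.9196 ≈ 2687 m/s.
Total Δv = 3399 + 4048 + 2687 = 10134 m/s.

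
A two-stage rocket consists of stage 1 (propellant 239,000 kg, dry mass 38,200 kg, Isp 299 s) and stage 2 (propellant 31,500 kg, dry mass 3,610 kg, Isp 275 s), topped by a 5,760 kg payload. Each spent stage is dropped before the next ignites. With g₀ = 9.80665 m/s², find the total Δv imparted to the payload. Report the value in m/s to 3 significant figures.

Δv ≈ 8050 m/s

Ignition mass of stage 1 = 239,000+38,200 + 31,500+3,610 + 5,760 = 318,070 kg.
Stage 1: m₀ = 318,070 kg, m_f = 318,070 − 239,000 = 79,070 kg; Δv = 299×9.80665×ln(4.023) = 2932.2×1.3919 ≈ 4081 m/s.
Stage 2: m₀ = 40,870 kg, m_f = 40,870 − 31,500 = 9,370 kg; Δv = 275×9.80665×ln(4.362) = 2696.8×1.4729 ≈ 3972 m/s.
Total Δv = 4081 + 3972 = 8053 m/s.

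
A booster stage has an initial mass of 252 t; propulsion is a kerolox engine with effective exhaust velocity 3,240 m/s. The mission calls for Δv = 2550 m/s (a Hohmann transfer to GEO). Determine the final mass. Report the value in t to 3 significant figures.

From the ideal rocket equation, m₀/m_f = exp(Δv / v_e) = exp(2550 / 3240.0) = exp(0.7870) = 2.1969.
m_f = m₀ / 2.1969 = 252 / 2.1969 = 114.707 t.

final mass ≈ 115 t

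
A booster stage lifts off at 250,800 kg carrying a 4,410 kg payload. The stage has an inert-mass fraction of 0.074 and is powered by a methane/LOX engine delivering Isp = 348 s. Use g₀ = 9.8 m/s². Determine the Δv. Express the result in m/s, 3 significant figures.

Stage wet mass = m₀ − payload = 250,800 − 4,410 = 246,390 kg.
Stage dry mass = ε × stage wet mass = 0.074 × 246,390 = 18,232.9 kg.
Burnout mass m_f = stage dry + payload = 18,232.9 + 4,410 = 22,642.9 kg.
v_e = Isp · g₀ = 348 × 9.8 = 3410.4 m/s.
Rocket equation: Δv = v_e · ln(250,800/22,642.9) = 3410.4 × ln(11.08) = 3410.4 × 2.4048 ≈ 8201 m/s.

Δv ≈ 8200 m/s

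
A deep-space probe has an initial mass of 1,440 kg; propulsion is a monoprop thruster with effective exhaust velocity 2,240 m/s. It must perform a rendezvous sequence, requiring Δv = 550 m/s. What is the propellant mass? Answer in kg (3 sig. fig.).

Using Δv = v_e ln(m₀/m_f): m₀/m_f = exp(Δv / v_e) = exp(550 / 2240.0) = exp(0.2455) = 1.2783.
m_f = 1,440 / 1.2783 = 1,126.5 kg, so propellant = m₀ − m_f = 1,440 − 1,126.5 = 313.5 kg.

propellant mass ≈ 314 kg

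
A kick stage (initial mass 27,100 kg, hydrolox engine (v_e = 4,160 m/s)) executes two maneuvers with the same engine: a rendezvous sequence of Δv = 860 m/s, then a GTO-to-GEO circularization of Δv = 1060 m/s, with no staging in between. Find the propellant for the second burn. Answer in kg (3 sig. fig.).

After the first burn: m = 27100 × exp(−860/4160.0) = 27100 × 0.81324 = 22,038.8 kg.
After the second burn: m = 22,038.8 × exp(−1060/4160.0) = 22,038.8 × 0.77507 = 17,081.6 kg.
Second-burn propellant = 22,038.8 − 17,081.6 = 4,957.2 kg.

propellant for the second burn ≈ 4960 kg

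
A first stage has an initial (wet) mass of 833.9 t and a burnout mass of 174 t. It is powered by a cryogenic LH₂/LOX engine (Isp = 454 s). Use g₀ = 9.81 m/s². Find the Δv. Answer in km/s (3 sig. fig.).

Δv ≈ 6.98 km/s

v_e = Isp · g₀ = 454 × 9.81 = 4453.7 m/s.
Using Δv = v_e ln(m₀/m_f): Δv = v_e · ln(m₀/m_f) = 4453.7 × ln(4.793) = 4453.7 × 1.5671 ≈ 6979.3 m/s.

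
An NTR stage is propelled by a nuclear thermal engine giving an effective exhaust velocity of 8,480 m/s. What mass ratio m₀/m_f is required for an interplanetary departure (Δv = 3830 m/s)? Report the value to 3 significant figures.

Rocket equation: m₀/m_f = exp(Δv / v_e) = exp(3830 / 8480.0) = exp(0.4517) = 1.5709.

mass ratio ≈ 1.57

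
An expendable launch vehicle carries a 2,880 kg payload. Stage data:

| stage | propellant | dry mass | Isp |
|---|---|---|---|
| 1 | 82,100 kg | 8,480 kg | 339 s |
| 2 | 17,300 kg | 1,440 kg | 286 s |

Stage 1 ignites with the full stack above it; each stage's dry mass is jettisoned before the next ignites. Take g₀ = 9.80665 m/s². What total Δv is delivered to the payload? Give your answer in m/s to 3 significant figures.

Δv ≈ 8890 m/s

Ignition mass of stage 1 = 82,100+8,480 + 17,300+1,440 + 2,880 = 112,200 kg.
Stage 1: m₀ = 112,200 kg, m_f = 112,200 − 82,100 = 30,100 kg; Δv = 339×9.80665×ln(3.728) = 3324.5×1.3158 ≈ 4374 m/s.
Stage 2: m₀ = 21,620 kg, m_f = 21,620 − 17,300 = 4,320 kg; Δv = 286×9.80665×ln(5.005) = 2804.7×1.6104 ≈ 4517 m/s.
Total Δv = 4374 + 4517 = 8891 m/s.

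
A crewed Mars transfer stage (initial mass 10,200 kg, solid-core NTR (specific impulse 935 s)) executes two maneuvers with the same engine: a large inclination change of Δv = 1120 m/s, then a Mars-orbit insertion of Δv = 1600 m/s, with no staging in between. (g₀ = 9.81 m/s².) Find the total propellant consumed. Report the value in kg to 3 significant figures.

v_e = Isp · g₀ = 935 × 9.81 = 9172.4 m/s.
After the first burn: m = 10200 × exp(−1120/9172.4) = 10200 × 0.88505 = 9,027.51 kg.
After the second burn: m = 9,027.51 × exp(−1600/9172.4) = 9,027.51 × 0.83993 = 7,582.48 kg.
Total propellant = m₀ − m_final = 10200 − 7,582.48 = 2,617.52 kg.

total propellant consumed ≈ 2620 kg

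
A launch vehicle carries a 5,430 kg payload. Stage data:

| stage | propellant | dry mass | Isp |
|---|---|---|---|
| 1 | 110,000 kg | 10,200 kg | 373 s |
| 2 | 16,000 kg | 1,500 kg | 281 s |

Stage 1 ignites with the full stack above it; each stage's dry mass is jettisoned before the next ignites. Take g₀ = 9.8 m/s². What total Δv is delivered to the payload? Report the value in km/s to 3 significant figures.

Ignition mass of stage 1 = 110,000+10,200 + 16,000+1,500 + 5,430 = 143,130 kg.
Stage 1: m₀ = 143,130 kg, m_f = 143,130 − 110,000 = 33,130 kg; Δv = 373×9.8×ln(4.32) = 3655.4×1.4633 ≈ 5349 m/s.
Stage 2: m₀ = 22,930 kg, m_f = 22,930 − 16,000 = 6,930 kg; Δv = 281×9.8×ln(3.309) = 2753.8×1.1966 ≈ 3295 m/s.
Total Δv = 5349 + 3295 = 8644 m/s.

Δv ≈ 8.64 km/s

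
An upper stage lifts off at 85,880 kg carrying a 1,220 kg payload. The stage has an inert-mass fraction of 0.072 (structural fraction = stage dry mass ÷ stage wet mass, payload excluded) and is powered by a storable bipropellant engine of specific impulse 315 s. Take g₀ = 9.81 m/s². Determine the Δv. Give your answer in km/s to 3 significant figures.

Δv ≈ 7.61 km/s

Stage wet mass = m₀ − payload = 85,880 − 1,220 = 84,660 kg.
Stage dry mass = ε × stage wet mass = 0.072 × 84,660 = 6,095.52 kg.
Burnout mass m_f = stage dry + payload = 6,095.52 + 1,220 = 7,315.52 kg.
v_e = Isp · g₀ = 315 × 9.81 = 3090.2 m/s.
Using Δv = v_e ln(m₀/m_f): Δv = v_e · ln(85,880/7,315.52) = 3090.2 × ln(11.74) = 3090.2 × 2.4630 ≈ 7611 m/s.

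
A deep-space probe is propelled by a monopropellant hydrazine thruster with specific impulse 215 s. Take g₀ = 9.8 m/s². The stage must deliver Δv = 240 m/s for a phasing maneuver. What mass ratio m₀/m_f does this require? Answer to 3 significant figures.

mass ratio ≈ 1.12

v_e = Isp · g₀ = 215 × 9.8 = 2107.0 m/s.
m₀/m_f = exp(Δv / v_e) = exp(240 / 2107.0) = exp(0.1139) = 1.1206.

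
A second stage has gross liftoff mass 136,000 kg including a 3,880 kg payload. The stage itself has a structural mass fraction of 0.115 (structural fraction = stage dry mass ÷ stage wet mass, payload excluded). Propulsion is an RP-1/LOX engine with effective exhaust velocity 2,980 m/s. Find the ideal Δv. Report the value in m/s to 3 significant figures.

Δv ≈ 5850 m/s

Stage wet mass = m₀ − payload = 136,000 − 3,880 = 132,120 kg.
Stage dry mass = ε × stage wet mass = 0.115 × 132,120 = 15,193.8 kg.
Burnout mass m_f = stage dry + payload = 15,193.8 + 3,880 = 19,073.8 kg.
From the ideal rocket equation, Δv = v_e · ln(136,000/19,073.8) = 2980.0 × ln(7.13) = 2980.0 × 1.9643 ≈ 5854 m/s.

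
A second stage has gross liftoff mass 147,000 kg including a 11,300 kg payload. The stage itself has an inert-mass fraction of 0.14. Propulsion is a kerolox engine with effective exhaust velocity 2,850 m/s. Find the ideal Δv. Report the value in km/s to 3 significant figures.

Stage wet mass = m₀ − payload = 147,000 − 11,300 = 135,700 kg.
Stage dry mass = ε × stage wet mass = 0.14 × 135,700 = 18,998 kg.
Burnout mass m_f = stage dry + payload = 18,998 + 11,300 = 30,298 kg.
Δv = v_e · ln(147,000/30,298) = 2850.0 × ln(4.852) = 2850.0 × 1.5794 ≈ 4501 m/s.

Δv ≈ 4.50 km/s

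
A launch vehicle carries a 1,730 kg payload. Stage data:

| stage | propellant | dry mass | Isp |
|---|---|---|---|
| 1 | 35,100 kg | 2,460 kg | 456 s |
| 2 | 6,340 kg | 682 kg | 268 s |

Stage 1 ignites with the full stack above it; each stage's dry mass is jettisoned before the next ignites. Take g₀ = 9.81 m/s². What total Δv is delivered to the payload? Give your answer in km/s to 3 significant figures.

Ignition mass of stage 1 = 35,100+2,460 + 6,340+682 + 1,730 = 46,312 kg.
Stage 1: m₀ = 46,312 kg, m_f = 46,312 − 35,100 = 11,212 kg; Δv = 456×9.81×ln(4.131) = 4473.4×1.4184 ≈ 6345 m/s.
Stage 2: m₀ = 8,752 kg, m_f = 8,752 − 6,340 = 2,412 kg; Δv = 268×9.81×ln(3.629) = 2629.1×1.2888 ≈ 3388 m/s.
Total Δv = 6345 + 3388 = 9733 m/s.

Δv ≈ 9.73 km/s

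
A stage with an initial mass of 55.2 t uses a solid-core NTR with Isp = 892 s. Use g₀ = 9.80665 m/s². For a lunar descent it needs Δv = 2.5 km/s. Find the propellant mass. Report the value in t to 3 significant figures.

propellant mass ≈ 13.7 t

v_e = Isp · g₀ = 892 × 9.80665 = 8747.5 m/s.
From the ideal rocket equation, m₀/m_f = exp(Δv / v_e) = exp(2500 / 8747.5) = exp(0.2858) = 1.3308.
m_f = 55.2 / 1.3308 = 41.4788 t, so propellant = m₀ − m_f = 55.2 − 41.4788 = 13.7212 t.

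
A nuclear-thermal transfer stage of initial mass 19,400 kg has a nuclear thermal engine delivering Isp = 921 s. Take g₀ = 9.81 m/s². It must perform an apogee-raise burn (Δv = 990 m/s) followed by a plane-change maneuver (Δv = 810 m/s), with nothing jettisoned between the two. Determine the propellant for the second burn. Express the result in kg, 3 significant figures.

v_e = Isp · g₀ = 921 × 9.81 = 9035.0 m/s.
After the first burn: m = 19400 × exp(−990/9035.0) = 19400 × 0.89622 = 17,386.7 kg.
After the second burn: m = 17,386.7 × exp(−810/9035.0) = 17,386.7 × 0.91425 = 15,895.8 kg.
Second-burn propellant = 17,386.7 − 15,895.8 = 1,490.9 kg.

propellant for the second burn ≈ 1490 kg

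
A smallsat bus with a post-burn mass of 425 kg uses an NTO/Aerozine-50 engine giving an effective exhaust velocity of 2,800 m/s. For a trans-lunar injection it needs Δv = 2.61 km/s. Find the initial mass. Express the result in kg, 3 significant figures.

Rocket equation: m₀/m_f = exp(Δv / v_e) = exp(2610 / 2800.0) = exp(0.9321) = 2.5399.
m₀ = m_f × 2.5399 = 425 × 2.5399 = 1,079.46 kg.

initial mass ≈ 1080 kg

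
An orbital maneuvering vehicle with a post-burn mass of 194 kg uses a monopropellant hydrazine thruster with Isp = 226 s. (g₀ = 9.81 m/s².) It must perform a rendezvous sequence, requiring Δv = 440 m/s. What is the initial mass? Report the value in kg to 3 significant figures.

v_e = Isp · g₀ = 226 × 9.81 = 2217.1 m/s.
Using Δv = v_e ln(m₀/m_f): m₀/m_f = exp(Δv / v_e) = exp(440 / 2217.1) = exp(0.1985) = 1.2195.
m₀ = m_f × 1.2195 = 194 × 1.2195 = 236.583 kg.

initial mass ≈ 237 kg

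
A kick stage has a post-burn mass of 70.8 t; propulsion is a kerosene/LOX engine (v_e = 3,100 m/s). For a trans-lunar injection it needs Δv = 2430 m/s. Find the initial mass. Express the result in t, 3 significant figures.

initial mass ≈ 155 t

By the Tsiolkovsky rocket equation, m₀/m_f = exp(Δv / v_e) = exp(2430 / 3100.0) = exp(0.7839) = 2.1899.
m₀ = m_f × 2.1899 = 70.8 × 2.1899 = 155.045 t.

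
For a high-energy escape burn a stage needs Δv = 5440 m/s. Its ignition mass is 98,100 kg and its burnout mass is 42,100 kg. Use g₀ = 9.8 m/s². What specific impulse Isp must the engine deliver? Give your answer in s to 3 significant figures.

Isp ≈ 656 s

ln(m₀/m_f) = ln(98100/42100) = ln(2.33) = 0.8459.
By the Tsiolkovsky rocket equation, v_e = Δv / ln(m₀/m_f) = 5440 / 0.8459 = 6430.7 m/s.
Isp = v_e / g₀ = 6430.7 / 9.8 = 656.2 s.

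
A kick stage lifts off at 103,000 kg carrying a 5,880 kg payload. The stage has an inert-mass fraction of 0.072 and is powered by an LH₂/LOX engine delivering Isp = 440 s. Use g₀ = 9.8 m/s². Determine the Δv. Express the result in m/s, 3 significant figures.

Stage wet mass = m₀ − payload = 103,000 − 5,880 = 97,120 kg.
Stage dry mass = ε × stage wet mass = 0.072 × 97,120 = 6,992.64 kg.
Burnout mass m_f = stage dry + payload = 6,992.64 + 5,880 = 12,872.64 kg.
v_e = Isp · g₀ = 440 × 9.8 = 4312.0 m/s.
By the Tsiolkovsky rocket equation, Δv = v_e · ln(103,000/12,872.64) = 4312.0 × ln(8.001) = 4312.0 × 2.0796 ≈ 8967 m/s.

Δv ≈ 8970 m/s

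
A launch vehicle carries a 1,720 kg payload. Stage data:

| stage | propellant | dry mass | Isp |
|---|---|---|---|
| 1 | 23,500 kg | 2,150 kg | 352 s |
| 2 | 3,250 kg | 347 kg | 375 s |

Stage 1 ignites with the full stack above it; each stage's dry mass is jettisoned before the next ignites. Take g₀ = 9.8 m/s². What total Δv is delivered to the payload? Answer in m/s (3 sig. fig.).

Ignition mass of stage 1 = 23,500+2,150 + 3,250+347 + 1,720 = 30,967 kg.
Stage 1: m₀ = 30,967 kg, m_f = 30,967 − 23,500 = 7,467 kg; Δv = 352×9.8×ln(4.147) = 3449.6×1.4224 ≈ 4907 m/s.
Stage 2: m₀ = 5,317 kg, m_f = 5,317 − 3,250 = 2,067 kg; Δv = 375×9.8×ln(2.572) = 3675.0×0.9448 ≈ 3472 m/s.
Total Δv = 4907 + 3472 = 8379 m/s.

Δv ≈ 8380 m/s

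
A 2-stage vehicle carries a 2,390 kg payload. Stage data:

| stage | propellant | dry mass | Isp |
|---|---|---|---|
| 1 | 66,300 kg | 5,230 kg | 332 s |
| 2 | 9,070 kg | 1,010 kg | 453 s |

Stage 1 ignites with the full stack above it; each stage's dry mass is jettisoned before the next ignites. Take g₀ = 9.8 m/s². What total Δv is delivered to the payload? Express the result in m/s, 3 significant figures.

Ignition mass of stage 1 = 66,300+5,230 + 9,070+1,010 + 2,390 = 84,000 kg.
Stage 1: m₀ = 84,000 kg, m_f = 84,000 − 66,300 = 17,700 kg; Δv = 332×9.8×ln(4.746) = 3253.6×1.5573 ≈ 5067 m/s.
Stage 2: m₀ = 12,470 kg, m_f = 12,470 − 9,070 = 3,400 kg; Δv = 453×9.8×ln(3.668) = 4439.4×1.2996 ≈ 5769 m/s.
Total Δv = 5067 + 5769 = 10836 m/s.

Δv ≈ 10800 m/s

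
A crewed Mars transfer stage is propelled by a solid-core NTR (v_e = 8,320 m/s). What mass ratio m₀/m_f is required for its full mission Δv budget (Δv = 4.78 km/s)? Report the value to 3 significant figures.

mass ratio ≈ 1.78

From the ideal rocket equation, m₀/m_f = exp(Δv / v_e) = exp(4780 / 8320.0) = exp(0.5745) = 1.7763.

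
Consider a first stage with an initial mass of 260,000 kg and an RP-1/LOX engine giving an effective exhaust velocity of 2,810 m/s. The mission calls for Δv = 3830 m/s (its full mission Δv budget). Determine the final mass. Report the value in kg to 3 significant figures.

From the ideal rocket equation, m₀/m_f = exp(Δv / v_e) = exp(3830 / 2810.0) = exp(1.3630) = 3.9079.
m_f = m₀ / 3.9079 = 260,000 / 3.9079 = 66,531.9 kg.

final mass ≈ 66500 kg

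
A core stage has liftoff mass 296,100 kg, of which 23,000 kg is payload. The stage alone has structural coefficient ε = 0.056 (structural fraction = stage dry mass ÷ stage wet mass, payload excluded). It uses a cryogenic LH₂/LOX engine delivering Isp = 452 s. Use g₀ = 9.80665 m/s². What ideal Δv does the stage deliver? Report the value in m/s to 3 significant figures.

Stage wet mass = m₀ − payload = 296,100 − 23,000 = 273,100 kg.
Stage dry mass = ε × stage wet mass = 0.056 × 273,100 = 15,293.6 kg.
Burnout mass m_f = stage dry + payload = 15,293.6 + 23,000 = 38,293.6 kg.
v_e = Isp · g₀ = 452 × 9.80665 = 4432.6 m/s.
By the Tsiolkovsky rocket equation, Δv = v_e · ln(296,100/38,293.6) = 4432.6 × ln(7.732) = 4432.6 × 2.0454 ≈ 9067 m/s.

Δv ≈ 9070 m/s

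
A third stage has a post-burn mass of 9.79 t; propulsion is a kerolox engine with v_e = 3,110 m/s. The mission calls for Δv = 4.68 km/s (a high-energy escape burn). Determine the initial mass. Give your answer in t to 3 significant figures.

initial mass ≈ 44.1 t

m₀/m_f = exp(Δv / v_e) = exp(4680 / 3110.0) = exp(1.5048) = 4.5034.
m₀ = m_f × 4.5034 = 9.79 × 4.5034 = 44.0883 t.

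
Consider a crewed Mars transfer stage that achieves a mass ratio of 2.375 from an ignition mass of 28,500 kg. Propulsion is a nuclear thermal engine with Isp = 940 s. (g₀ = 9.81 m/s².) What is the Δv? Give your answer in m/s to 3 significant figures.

Δv ≈ 7980 m/s

v_e = Isp · g₀ = 940 × 9.81 = 9221.4 m/s.
By the Tsiolkovsky rocket equation, Δv = v_e · ln(2.375) = 9221.4 × 0.8650 ≈ 7976.5 m/s.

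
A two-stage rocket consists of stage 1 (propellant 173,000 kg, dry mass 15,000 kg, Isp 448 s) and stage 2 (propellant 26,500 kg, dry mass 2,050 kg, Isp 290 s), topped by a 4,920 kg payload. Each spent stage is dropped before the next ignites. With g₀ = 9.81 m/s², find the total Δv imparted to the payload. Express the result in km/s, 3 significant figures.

Ignition mass of stage 1 = 173,000+15,000 + 26,500+2,050 + 4,920 = 221,470 kg.
Stage 1: m₀ = 221,470 kg, m_f = 221,470 − 173,000 = 48,470 kg; Δv = 448×9.81×ln(4.569) = 4394.9×1.5193 ≈ 6677 m/s.
Stage 2: m₀ = 33,470 kg, m_f = 33,470 − 26,500 = 6,970 kg; Δv = 290×9.81×ln(4.802) = 2844.9×1.5690 ≈ 4464 m/s.
Total Δv = 6677 + 4464 = 11141 m/s.

Δv ≈ 11.1 km/s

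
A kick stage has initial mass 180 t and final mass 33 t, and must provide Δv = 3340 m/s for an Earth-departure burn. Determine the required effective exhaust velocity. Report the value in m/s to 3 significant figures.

ln(m₀/m_f) = ln(180000/33000) = ln(5.455) = 1.6964.
By the Tsiolkovsky rocket equation, v_e = Δv / ln(m₀/m_f) = 3340 / 1.6964 = 1968.8 m/s.

v_e ≈ 1970 m/s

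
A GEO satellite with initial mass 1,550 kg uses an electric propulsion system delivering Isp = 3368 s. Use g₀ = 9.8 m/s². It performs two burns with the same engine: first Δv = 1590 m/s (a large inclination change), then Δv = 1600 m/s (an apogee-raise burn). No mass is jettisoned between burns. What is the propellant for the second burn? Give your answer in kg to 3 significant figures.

v_e = Isp · g₀ = 3368 × 9.8 = 33006.4 m/s.
After the first burn: m = 1550 × exp(−1590/33006.4) = 1550 × 0.95297 = 1,477.1 kg.
After the second burn: m = 1,477.1 × exp(−1600/33006.4) = 1,477.1 × 0.95268 = 1,407.2 kg.
Second-burn propellant = 1,477.1 − 1,407.2 = 69.9 kg.

propellant for the second burn ≈ 69.9 kg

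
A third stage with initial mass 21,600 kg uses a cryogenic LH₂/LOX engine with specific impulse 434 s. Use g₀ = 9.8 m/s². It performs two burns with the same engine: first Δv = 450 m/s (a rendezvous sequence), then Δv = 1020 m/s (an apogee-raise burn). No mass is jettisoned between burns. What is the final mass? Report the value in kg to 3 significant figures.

final mass ≈ 15300 kg

v_e = Isp · g₀ = 434 × 9.8 = 4253.2 m/s.
After the first burn: m = 21600 × exp(−450/4253.2) = 21600 × 0.89960 = 19,431.4 kg.
After the second burn: m = 19,431.4 × exp(−1020/4253.2) = 19,431.4 × 0.78677 = 15,288 kg.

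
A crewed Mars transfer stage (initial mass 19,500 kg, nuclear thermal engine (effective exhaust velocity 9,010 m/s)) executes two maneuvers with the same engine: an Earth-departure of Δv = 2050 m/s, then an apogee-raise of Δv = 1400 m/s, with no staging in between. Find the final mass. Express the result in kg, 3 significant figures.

final mass ≈ 13300 kg

After the first burn: m = 19500 × exp(−2050/9010.0) = 19500 × 0.79650 = 15,531.8 kg.
After the second burn: m = 15,531.8 × exp(−1400/9010.0) = 15,531.8 × 0.85609 = 13,296.6 kg.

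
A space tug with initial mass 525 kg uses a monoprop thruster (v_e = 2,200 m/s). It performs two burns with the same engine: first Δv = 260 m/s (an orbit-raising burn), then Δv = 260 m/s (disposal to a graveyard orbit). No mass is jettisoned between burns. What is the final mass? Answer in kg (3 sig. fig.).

After the first burn: m = 525 × exp(−260/2200.0) = 525 × 0.88853 = 466.478 kg.
After the second burn: m = 466.478 × exp(−260/2200.0) = 466.478 × 0.88853 = 414.48 kg.

final mass ≈ 414 kg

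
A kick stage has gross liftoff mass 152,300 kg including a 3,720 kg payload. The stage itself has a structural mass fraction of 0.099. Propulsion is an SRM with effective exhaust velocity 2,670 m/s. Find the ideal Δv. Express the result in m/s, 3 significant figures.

Stage wet mass = m₀ − payload = 152,300 − 3,720 = 148,580 kg.
Stage dry mass = ε × stage wet mass = 0.099 × 148,580 = 14,709.4 kg.
Burnout mass m_f = stage dry + payload = 14,709.4 + 3,720 = 18,429.4 kg.
Rocket equation: Δv = v_e · ln(152,300/18,429.4) = 2670.0 × ln(8.264) = 2670.0 × 2.1119 ≈ 5639 m/s.

Δv ≈ 5640 m/s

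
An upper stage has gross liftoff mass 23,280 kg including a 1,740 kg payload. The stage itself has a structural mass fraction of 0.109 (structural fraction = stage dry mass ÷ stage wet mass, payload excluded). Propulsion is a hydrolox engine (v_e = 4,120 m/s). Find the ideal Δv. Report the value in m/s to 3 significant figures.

Δv ≈ 7170 m/s

Stage wet mass = m₀ − payload = 23,280 − 1,740 = 21,540 kg.
Stage dry mass = ε × stage wet mass = 0.109 × 21,540 = 2,347.86 kg.
Burnout mass m_f = stage dry + payload = 2,347.86 + 1,740 = 4,087.86 kg.
Rocket equation: Δv = v_e · ln(23,280/4,087.86) = 4120.0 × ln(5.695) = 4120.0 × 1.7396 ≈ 7167 m/s.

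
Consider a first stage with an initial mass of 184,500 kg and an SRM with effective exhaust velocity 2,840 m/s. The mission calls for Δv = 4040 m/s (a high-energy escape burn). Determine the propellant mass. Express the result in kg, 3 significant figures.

propellant mass ≈ 140000 kg

m₀/m_f = exp(Δv / v_e) = exp(4040 / 2840.0) = exp(1.4225) = 4.1476.
m_f = 184,500 / 4.1476 = 44,483.6 kg, so propellant = m₀ − m_f = 184,500 − 44,483.6 = 140,016.4 kg.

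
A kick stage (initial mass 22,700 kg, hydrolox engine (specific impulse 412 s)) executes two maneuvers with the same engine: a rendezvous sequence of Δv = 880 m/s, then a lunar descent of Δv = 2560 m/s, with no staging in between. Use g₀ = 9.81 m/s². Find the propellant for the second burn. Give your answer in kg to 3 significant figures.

propellant for the second burn ≈ 8570 kg

v_e = Isp · g₀ = 412 × 9.81 = 4041.7 m/s.
After the first burn: m = 22700 × exp(−880/4041.7) = 22700 × 0.80434 = 18,258.5 kg.
After the second burn: m = 18,258.5 × exp(−2560/4041.7) = 18,258.5 × 0.53079 = 9,691.43 kg.
Second-burn propellant = 18,258.5 − 9,691.43 = 8,567.07 kg.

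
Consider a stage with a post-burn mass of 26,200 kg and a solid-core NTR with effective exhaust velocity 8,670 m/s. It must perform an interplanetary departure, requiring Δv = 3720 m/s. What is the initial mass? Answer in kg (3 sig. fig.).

Rocket equation: m₀/m_f = exp(Δv / v_e) = exp(3720 / 8670.0) = exp(0.4291) = 1.5358.
m₀ = m_f × 1.5358 = 26,200 × 1.5358 = 40,238 kg.

initial mass ≈ 40200 kg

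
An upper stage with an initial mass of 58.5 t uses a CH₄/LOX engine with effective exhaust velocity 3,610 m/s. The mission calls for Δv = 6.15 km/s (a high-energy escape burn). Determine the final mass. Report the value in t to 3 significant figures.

m₀/m_f = exp(Δv / v_e) = exp(6150 / 3610.0) = exp(1.7036) = 5.4937.
m_f = m₀ / 5.4937 = 58.5 / 5.4937 = 10.6486 t.

final mass ≈ 10.6 t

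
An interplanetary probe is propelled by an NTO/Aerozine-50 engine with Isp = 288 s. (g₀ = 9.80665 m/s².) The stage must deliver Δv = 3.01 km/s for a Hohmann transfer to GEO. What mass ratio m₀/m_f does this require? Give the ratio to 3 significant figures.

v_e = Isp · g₀ = 288 × 9.80665 = 2824.3 m/s.
From the ideal rocket equation, m₀/m_f = exp(Δv / v_e) = exp(3010 / 2824.3) = exp(1.0657) = 2.9030.

mass ratio ≈ 2.90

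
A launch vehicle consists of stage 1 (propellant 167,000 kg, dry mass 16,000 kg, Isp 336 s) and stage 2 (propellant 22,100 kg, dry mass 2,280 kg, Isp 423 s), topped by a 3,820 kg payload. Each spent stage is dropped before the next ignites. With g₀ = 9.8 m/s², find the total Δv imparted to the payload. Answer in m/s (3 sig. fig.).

Ignition mass of stage 1 = 167,000+16,000 + 22,100+2,280 + 3,820 = 211,200 kg.
Stage 1: m₀ = 211,200 kg, m_f = 211,200 − 167,000 = 44,200 kg; Δv = 336×9.8×ln(4.778) = 3292.8×1.5641 ≈ 5150 m/s.
Stage 2: m₀ = 28,200 kg, m_f = 28,200 − 22,100 = 6,100 kg; Δv = 423×9.8×ln(4.623) = 4145.4×1.5310 ≈ 6347 m/s.
Total Δv = 5150 + 6347 = 11497 m/s.

Δv ≈ 11500 m/s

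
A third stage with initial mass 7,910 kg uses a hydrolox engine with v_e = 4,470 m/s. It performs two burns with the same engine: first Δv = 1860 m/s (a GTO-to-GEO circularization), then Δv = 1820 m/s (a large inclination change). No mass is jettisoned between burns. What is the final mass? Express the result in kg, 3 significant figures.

After the first burn: m = 7910 × exp(−1860/4470.0) = 7910 × 0.65961 = 5,217.52 kg.
After the second burn: m = 5,217.52 × exp(−1820/4470.0) = 5,217.52 × 0.66554 = 3,472.47 kg.

final mass ≈ 3470 kg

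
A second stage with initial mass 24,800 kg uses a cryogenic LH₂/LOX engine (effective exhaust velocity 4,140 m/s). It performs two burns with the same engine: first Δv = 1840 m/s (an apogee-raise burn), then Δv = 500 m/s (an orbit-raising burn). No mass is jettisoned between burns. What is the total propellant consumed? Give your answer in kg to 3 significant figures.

After the first burn: m = 24800 × exp(−1840/4140.0) = 24800 × 0.64118 = 15,901.3 kg.
After the second burn: m = 15,901.3 × exp(−500/4140.0) = 15,901.3 × 0.88624 = 14,092.4 kg.
Total propellant = m₀ − m_final = 24800 − 14,092.4 = 10,707.6 kg.

total propellant consumed ≈ 10700 kg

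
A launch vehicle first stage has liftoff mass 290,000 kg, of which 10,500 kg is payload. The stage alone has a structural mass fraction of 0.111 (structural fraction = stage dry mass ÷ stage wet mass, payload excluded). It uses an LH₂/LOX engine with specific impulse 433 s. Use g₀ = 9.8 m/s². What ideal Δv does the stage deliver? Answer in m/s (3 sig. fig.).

Δv ≈ 8250 m/s

Stage wet mass = m₀ − payload = 290,000 − 10,500 = 279,500 kg.
Stage dry mass = ε × stage wet mass = 0.111 × 279,500 = 31,024.5 kg.
Burnout mass m_f = stage dry + payload = 31,024.5 + 10,500 = 41,524.5 kg.
v_e = Isp · g₀ = 433 × 9.8 = 4243.4 m/s.
By the Tsiolkovsky rocket equation, Δv = v_e · ln(290,000/41,524.5) = 4243.4 × ln(6.984) = 4243.4 × 1.9436 ≈ 8247 m/s.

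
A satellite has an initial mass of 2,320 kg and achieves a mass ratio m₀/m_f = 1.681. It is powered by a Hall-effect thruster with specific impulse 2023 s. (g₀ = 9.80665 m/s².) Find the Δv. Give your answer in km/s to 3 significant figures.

v_e = Isp · g₀ = 2023 × 9.80665 = 19838.9 m/s.
From the ideal rocket equation, Δv = v_e · ln(1.681) = 19838.9 × 0.5194 ≈ 10304.1 m/s.

Δv ≈ 10.3 km/s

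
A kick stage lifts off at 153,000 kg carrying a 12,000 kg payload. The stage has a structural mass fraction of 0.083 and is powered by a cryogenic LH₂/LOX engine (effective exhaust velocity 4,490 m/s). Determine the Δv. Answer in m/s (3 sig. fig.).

Δv ≈ 8370 m/s

Stage wet mass = m₀ − payload = 153,000 − 12,000 = 141,000 kg.
Stage dry mass = ε × stage wet mass = 0.083 × 141,000 = 11,703 kg.
Burnout mass m_f = stage dry + payload = 11,703 + 12,000 = 23,703 kg.
Δv = v_e · ln(153,000/23,703) = 4490.0 × ln(6.455) = 4490.0 × 1.8648 ≈ 8373 m/s.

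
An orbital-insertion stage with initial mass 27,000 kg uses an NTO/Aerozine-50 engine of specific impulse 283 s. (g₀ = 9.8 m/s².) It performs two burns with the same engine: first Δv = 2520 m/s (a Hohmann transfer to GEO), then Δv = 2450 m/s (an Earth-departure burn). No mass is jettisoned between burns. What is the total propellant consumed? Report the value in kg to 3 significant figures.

total propellant consumed ≈ 22500 kg

v_e = Isp · g₀ = 283 × 9.8 = 2773.4 m/s.
After the first burn: m = 27000 × exp(−2520/2773.4) = 27000 × 0.40308 = 10,883.2 kg.
After the second burn: m = 10,883.2 × exp(−2450/2773.4) = 10,883.2 × 0.41338 = 4,498.9 kg.
Total propellant = m₀ − m_final = 27000 − 4,498.9 = 22,501.1 kg.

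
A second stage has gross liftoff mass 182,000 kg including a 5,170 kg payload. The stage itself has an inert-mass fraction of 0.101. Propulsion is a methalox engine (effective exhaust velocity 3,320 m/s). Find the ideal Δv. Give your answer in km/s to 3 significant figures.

Stage wet mass = m₀ − payload = 182,000 − 5,170 = 176,830 kg.
Stage dry mass = ε × stage wet mass = 0.101 × 176,830 = 17,859.8 kg.
Burnout mass m_f = stage dry + payload = 17,859.8 + 5,170 = 23,029.8 kg.
Using Δv = v_e ln(m₀/m_f): Δv = v_e · ln(182,000/23,029.8) = 3320.0 × ln(7.903) = 3320.0 × 2.0672 ≈ 6863 m/s.

Δv ≈ 6.86 km/s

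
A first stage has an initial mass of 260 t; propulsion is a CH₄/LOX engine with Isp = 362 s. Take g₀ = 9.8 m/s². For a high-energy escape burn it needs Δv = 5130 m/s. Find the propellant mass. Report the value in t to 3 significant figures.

v_e = Isp · g₀ = 362 × 9.8 = 3547.6 m/s.
m₀/m_f = exp(Δv / v_e) = exp(5130 / 3547.6) = exp(1.4460) = 4.2463.
m_f = 260 / 4.2463 = 61.2298 t, so propellant = m₀ − m_f = 260 − 61.2298 = 198.7702 t.

propellant mass ≈ 199 t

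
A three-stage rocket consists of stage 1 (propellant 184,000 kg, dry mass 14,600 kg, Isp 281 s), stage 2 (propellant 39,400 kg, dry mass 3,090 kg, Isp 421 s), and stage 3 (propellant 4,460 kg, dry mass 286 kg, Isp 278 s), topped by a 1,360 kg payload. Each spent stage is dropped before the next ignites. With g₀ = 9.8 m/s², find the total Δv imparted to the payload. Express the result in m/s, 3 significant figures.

Δv ≈ 14200 m/s

Ignition mass of stage 1 = 184,000+14,600 + 39,400+3,090 + 4,460+286 + 1,360 = 247,196 kg.
Stage 1: m₀ = 247,196 kg, m_f = 247,196 − 184,000 = 63,196 kg; Δv = 281×9.8×ln(3.912) = 2753.8×1.3639 ≈ 3756 m/s.
Stage 2: m₀ = 48,596 kg, m_f = 48,596 − 39,400 = 9,196 kg; Δv = 421×9.8×ln(5.284) = 4125.8×1.6648 ≈ 6869 m/s.
Stage 3: m₀ = 6,106 kg, m_f = 6,106 − 4,460 = 1,646 kg; Δv = 278×9.8×ln(3.71) = 2724.4×1.3109 ≈ 3571 m/s.
Total Δv = 3756 + 6869 + 3571 = 14196 m/s.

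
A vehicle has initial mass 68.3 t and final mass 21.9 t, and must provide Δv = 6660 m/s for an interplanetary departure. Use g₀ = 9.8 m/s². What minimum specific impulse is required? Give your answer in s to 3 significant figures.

ln(m₀/m_f) = ln(68300/21900) = ln(3.119) = 1.1374.
By the Tsiolkovsky rocket equation, v_e = Δv / ln(m₀/m_f) = 6660 / 1.1374 = 5855.3 m/s.
Isp = v_e / g₀ = 5855.3 / 9.8 = 597.5 s.

Isp ≈ 597 s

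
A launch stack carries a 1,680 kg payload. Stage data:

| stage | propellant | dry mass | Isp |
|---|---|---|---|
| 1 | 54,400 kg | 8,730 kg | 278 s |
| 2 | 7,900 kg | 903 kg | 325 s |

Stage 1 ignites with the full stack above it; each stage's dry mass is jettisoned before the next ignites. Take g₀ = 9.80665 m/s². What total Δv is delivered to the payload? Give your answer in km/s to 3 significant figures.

Δv ≈ 8.13 km/s

Ignition mass of stage 1 = 54,400+8,730 + 7,900+903 + 1,680 = 73,613 kg.
Stage 1: m₀ = 73,613 kg, m_f = 73,613 − 54,400 = 19,213 kg; Δv = 278×9.80665×ln(3.831) = 2726.2×1.3432 ≈ 3662 m/s.
Stage 2: m₀ = 10,483 kg, m_f = 10,483 − 7,900 = 2,583 kg; Δv = 325×9.80665×ln(4.058) = 3187.2×1.4008 ≈ 4465 m/s.
Total Δv = 3662 + 4465 = 8127 m/s.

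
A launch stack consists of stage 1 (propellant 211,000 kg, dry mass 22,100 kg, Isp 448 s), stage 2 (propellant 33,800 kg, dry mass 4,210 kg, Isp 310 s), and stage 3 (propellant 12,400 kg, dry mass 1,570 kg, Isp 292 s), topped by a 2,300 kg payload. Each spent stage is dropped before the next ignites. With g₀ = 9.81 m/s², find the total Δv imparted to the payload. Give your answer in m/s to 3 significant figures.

Δv ≈ 12900 m/s

Ignition mass of stage 1 = 211,000+22,100 + 33,800+4,210 + 12,400+1,570 + 2,300 = 287,380 kg.
Stage 1: m₀ = 287,380 kg, m_f = 287,380 − 211,000 = 76,380 kg; Δv = 448×9.81×ln(3.763) = 4394.9×1.3251 ≈ 5824 m/s.
Stage 2: m₀ = 54,280 kg, m_f = 54,280 − 33,800 = 20,480 kg; Δv = 310×9.81×ln(2.65) = 3041.1×0.9747 ≈ 2964 m/s.
Stage 3: m₀ = 16,270 kg, m_f = 16,270 − 12,400 = 3,870 kg; Δv = 292×9.81×ln(4.204) = 2864.5×1.4361 ≈ 4114 m/s.
Total Δv = 5824 + 2964 + 4114 = 12902 m/s.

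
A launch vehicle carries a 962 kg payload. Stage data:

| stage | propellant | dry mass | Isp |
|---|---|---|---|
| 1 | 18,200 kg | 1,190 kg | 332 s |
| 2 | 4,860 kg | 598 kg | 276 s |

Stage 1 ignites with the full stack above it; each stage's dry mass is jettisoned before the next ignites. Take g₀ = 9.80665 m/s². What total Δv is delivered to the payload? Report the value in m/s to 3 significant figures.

Δv ≈ 7810 m/s

Ignition mass of stage 1 = 18,200+1,190 + 4,860+598 + 962 = 25,810 kg.
Stage 1: m₀ = 25,810 kg, m_f = 25,810 − 18,200 = 7,610 kg; Δv = 332×9.80665×ln(3.392) = 3255.8×1.2213 ≈ 3976 m/s.
Stage 2: m₀ = 6,420 kg, m_f = 6,420 − 4,860 = 1,560 kg; Δv = 276×9.80665×ln(4.115) = 2706.6×1.4147 ≈ 3829 m/s.
Total Δv = 3976 + 3829 = 7805 m/s.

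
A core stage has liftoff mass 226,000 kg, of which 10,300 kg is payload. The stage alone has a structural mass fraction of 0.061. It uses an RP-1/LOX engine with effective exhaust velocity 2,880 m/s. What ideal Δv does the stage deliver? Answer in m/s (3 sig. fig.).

Δv ≈ 6520 m/s

Stage wet mass = m₀ − payload = 226,000 − 10,300 = 215,700 kg.
Stage dry mass = ε × stage wet mass = 0.061 × 215,700 = 13,157.7 kg.
Burnout mass m_f = stage dry + payload = 13,157.7 + 10,300 = 23,457.7 kg.
From the ideal rocket equation, Δv = v_e · ln(226,000/23,457.7) = 2880.0 × ln(9.634) = 2880.0 × 2.2653 ≈ 6524 m/s.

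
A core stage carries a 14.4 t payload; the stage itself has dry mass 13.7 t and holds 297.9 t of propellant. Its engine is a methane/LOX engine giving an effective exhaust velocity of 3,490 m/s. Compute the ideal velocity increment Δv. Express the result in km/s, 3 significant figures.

m₀ = payload + dry + propellant = 14.4 + 13.7 + 297.9 = 326 t.
m_f = payload + dry = 14.4 + 13.7 = 28.1 t.
Δv = v_e · ln(m₀/m_f) = 3490.0 × ln(11.6) = 3490.0 × 2.4511 ≈ 8554.4 m/s.

Δv ≈ 8.55 km/s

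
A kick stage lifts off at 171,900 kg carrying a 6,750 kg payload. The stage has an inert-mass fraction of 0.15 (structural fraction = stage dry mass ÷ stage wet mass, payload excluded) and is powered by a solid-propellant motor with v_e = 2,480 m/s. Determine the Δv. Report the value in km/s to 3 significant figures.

Δv ≈ 4.21 km/s

Stage wet mass = m₀ − payload = 171,900 − 6,750 = 165,150 kg.
Stage dry mass = ε × stage wet mass = 0.15 × 165,150 = 24,772.5 kg.
Burnout mass m_f = stage dry + payload = 24,772.5 + 6,750 = 31,522.5 kg.
By the Tsiolkovsky rocket equation, Δv = v_e · ln(171,900/31,522.5) = 2480.0 × ln(5.453) = 2480.0 × 1.6962 ≈ 4207 m/s.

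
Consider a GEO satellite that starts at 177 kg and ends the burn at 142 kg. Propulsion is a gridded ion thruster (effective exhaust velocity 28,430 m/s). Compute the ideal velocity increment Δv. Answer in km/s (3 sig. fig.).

Δv ≈ 6.26 km/s

Δv = v_e · ln(m₀/m_f) = 28430.0 × ln(1.246) = 28430.0 × 0.2203 ≈ 6263.8 m/s.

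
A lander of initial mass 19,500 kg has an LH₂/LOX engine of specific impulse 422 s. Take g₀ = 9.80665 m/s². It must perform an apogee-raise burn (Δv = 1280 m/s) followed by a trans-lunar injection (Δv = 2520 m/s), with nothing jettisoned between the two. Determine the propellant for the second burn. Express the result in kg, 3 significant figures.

v_e = Isp · g₀ = 422 × 9.80665 = 4138.4 m/s.
After the first burn: m = 19500 × exp(−1280/4138.4) = 19500 × 0.73396 = 14,312.2 kg.
After the second burn: m = 14,312.2 × exp(−2520/4138.4) = 14,312.2 × 0.54393 = 7,784.83 kg.
Second-burn propellant = 14,312.2 − 7,784.83 = 6,527.37 kg.

propellant for the second burn ≈ 6530 kg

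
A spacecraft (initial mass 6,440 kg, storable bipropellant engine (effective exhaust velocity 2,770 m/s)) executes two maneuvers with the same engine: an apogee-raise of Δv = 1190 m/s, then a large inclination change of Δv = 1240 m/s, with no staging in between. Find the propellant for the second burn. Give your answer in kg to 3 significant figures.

propellant for the second burn ≈ 1510 kg

After the first burn: m = 6440 × exp(−1190/2770.0) = 6440 × 0.65077 = 4,190.96 kg.
After the second burn: m = 4,190.96 × exp(−1240/2770.0) = 4,190.96 × 0.63913 = 2,678.57 kg.
Second-burn propellant = 4,190.96 − 2,678.57 = 1,512.39 kg.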